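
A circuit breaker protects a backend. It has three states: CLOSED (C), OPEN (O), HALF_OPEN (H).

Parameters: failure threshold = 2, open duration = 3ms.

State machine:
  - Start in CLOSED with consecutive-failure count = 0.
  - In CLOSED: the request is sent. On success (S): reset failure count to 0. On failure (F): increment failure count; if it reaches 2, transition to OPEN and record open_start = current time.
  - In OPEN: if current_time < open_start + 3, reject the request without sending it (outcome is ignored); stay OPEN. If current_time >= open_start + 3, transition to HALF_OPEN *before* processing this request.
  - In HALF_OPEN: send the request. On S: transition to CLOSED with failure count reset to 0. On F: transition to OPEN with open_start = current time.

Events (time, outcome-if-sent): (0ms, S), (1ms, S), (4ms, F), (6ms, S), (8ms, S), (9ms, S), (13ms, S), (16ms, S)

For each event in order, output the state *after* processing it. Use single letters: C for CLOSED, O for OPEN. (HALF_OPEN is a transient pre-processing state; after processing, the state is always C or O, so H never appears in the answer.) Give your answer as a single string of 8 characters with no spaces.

State after each event:
  event#1 t=0ms outcome=S: state=CLOSED
  event#2 t=1ms outcome=S: state=CLOSED
  event#3 t=4ms outcome=F: state=CLOSED
  event#4 t=6ms outcome=S: state=CLOSED
  event#5 t=8ms outcome=S: state=CLOSED
  event#6 t=9ms outcome=S: state=CLOSED
  event#7 t=13ms outcome=S: state=CLOSED
  event#8 t=16ms outcome=S: state=CLOSED

Answer: CCCCCCCC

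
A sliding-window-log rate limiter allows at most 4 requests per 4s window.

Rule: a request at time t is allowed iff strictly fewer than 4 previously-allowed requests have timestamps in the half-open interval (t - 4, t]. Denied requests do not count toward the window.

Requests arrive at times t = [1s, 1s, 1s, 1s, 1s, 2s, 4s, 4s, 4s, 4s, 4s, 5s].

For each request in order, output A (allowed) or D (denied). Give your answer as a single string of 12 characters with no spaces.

Answer: AAAADDDDDDDA

Derivation:
Tracking allowed requests in the window:
  req#1 t=1s: ALLOW
  req#2 t=1s: ALLOW
  req#3 t=1s: ALLOW
  req#4 t=1s: ALLOW
  req#5 t=1s: DENY
  req#6 t=2s: DENY
  req#7 t=4s: DENY
  req#8 t=4s: DENY
  req#9 t=4s: DENY
  req#10 t=4s: DENY
  req#11 t=4s: DENY
  req#12 t=5s: ALLOW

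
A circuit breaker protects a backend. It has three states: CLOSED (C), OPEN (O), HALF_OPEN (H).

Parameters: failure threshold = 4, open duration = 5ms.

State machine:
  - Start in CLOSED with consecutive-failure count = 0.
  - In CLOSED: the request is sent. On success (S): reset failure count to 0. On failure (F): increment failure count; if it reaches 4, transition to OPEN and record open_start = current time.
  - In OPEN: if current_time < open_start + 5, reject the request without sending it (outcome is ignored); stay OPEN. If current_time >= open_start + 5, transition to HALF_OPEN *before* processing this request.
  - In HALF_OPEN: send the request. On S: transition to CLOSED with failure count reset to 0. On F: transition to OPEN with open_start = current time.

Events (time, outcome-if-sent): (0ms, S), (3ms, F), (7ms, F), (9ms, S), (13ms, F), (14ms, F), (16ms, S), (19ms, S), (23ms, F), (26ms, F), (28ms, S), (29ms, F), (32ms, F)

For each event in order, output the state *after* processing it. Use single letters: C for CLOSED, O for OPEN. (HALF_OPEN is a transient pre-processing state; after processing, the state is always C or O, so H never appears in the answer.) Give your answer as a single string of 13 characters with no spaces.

Answer: CCCCCCCCCCCCC

Derivation:
State after each event:
  event#1 t=0ms outcome=S: state=CLOSED
  event#2 t=3ms outcome=F: state=CLOSED
  event#3 t=7ms outcome=F: state=CLOSED
  event#4 t=9ms outcome=S: state=CLOSED
  event#5 t=13ms outcome=F: state=CLOSED
  event#6 t=14ms outcome=F: state=CLOSED
  event#7 t=16ms outcome=S: state=CLOSED
  event#8 t=19ms outcome=S: state=CLOSED
  event#9 t=23ms outcome=F: state=CLOSED
  event#10 t=26ms outcome=F: state=CLOSED
  event#11 t=28ms outcome=S: state=CLOSED
  event#12 t=29ms outcome=F: state=CLOSED
  event#13 t=32ms outcome=F: state=CLOSED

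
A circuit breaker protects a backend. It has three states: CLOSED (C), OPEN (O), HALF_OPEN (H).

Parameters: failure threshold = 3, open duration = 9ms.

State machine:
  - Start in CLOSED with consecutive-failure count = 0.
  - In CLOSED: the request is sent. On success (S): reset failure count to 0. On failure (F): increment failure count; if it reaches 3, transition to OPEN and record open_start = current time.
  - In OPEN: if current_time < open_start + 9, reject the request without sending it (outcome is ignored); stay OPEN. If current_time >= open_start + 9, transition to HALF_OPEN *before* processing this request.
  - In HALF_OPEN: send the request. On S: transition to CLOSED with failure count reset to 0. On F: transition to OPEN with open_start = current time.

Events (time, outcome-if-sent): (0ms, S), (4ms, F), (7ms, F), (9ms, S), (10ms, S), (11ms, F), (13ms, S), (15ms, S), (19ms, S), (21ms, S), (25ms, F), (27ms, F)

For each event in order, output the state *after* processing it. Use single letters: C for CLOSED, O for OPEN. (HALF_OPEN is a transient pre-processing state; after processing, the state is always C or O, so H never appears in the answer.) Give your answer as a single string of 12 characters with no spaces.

Answer: CCCCCCCCCCCC

Derivation:
State after each event:
  event#1 t=0ms outcome=S: state=CLOSED
  event#2 t=4ms outcome=F: state=CLOSED
  event#3 t=7ms outcome=F: state=CLOSED
  event#4 t=9ms outcome=S: state=CLOSED
  event#5 t=10ms outcome=S: state=CLOSED
  event#6 t=11ms outcome=F: state=CLOSED
  event#7 t=13ms outcome=S: state=CLOSED
  event#8 t=15ms outcome=S: state=CLOSED
  event#9 t=19ms outcome=S: state=CLOSED
  event#10 t=21ms outcome=S: state=CLOSED
  event#11 t=25ms outcome=F: state=CLOSED
  event#12 t=27ms outcome=F: state=CLOSED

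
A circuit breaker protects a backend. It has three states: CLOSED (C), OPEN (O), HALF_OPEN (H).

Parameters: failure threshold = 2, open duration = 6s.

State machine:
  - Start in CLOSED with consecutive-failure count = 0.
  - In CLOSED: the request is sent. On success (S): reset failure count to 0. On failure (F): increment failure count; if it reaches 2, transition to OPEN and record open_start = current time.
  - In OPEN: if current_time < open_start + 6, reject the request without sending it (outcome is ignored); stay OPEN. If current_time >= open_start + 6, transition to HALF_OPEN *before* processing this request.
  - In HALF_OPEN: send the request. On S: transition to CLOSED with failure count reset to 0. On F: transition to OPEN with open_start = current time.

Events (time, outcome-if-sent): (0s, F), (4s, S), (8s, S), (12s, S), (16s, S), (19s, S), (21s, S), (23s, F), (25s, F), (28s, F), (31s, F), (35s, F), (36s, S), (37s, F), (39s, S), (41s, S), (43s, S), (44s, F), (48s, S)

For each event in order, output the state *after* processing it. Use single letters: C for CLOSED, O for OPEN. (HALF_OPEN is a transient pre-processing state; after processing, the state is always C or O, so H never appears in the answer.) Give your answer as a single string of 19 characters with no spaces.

State after each event:
  event#1 t=0s outcome=F: state=CLOSED
  event#2 t=4s outcome=S: state=CLOSED
  event#3 t=8s outcome=S: state=CLOSED
  event#4 t=12s outcome=S: state=CLOSED
  event#5 t=16s outcome=S: state=CLOSED
  event#6 t=19s outcome=S: state=CLOSED
  event#7 t=21s outcome=S: state=CLOSED
  event#8 t=23s outcome=F: state=CLOSED
  event#9 t=25s outcome=F: state=OPEN
  event#10 t=28s outcome=F: state=OPEN
  event#11 t=31s outcome=F: state=OPEN
  event#12 t=35s outcome=F: state=OPEN
  event#13 t=36s outcome=S: state=OPEN
  event#14 t=37s outcome=F: state=OPEN
  event#15 t=39s outcome=S: state=OPEN
  event#16 t=41s outcome=S: state=OPEN
  event#17 t=43s outcome=S: state=CLOSED
  event#18 t=44s outcome=F: state=CLOSED
  event#19 t=48s outcome=S: state=CLOSED

Answer: CCCCCCCCOOOOOOOOCCC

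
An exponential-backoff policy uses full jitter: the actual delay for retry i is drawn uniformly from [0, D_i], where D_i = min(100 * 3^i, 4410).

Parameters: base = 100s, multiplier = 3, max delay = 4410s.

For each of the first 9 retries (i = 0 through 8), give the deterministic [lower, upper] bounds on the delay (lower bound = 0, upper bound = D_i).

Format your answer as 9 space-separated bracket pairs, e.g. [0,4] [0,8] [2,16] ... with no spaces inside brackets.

Computing bounds per retry:
  i=0: D_i=min(100*3^0,4410)=100, bounds=[0,100]
  i=1: D_i=min(100*3^1,4410)=300, bounds=[0,300]
  i=2: D_i=min(100*3^2,4410)=900, bounds=[0,900]
  i=3: D_i=min(100*3^3,4410)=2700, bounds=[0,2700]
  i=4: D_i=min(100*3^4,4410)=4410, bounds=[0,4410]
  i=5: D_i=min(100*3^5,4410)=4410, bounds=[0,4410]
  i=6: D_i=min(100*3^6,4410)=4410, bounds=[0,4410]
  i=7: D_i=min(100*3^7,4410)=4410, bounds=[0,4410]
  i=8: D_i=min(100*3^8,4410)=4410, bounds=[0,4410]

Answer: [0,100] [0,300] [0,900] [0,2700] [0,4410] [0,4410] [0,4410] [0,4410] [0,4410]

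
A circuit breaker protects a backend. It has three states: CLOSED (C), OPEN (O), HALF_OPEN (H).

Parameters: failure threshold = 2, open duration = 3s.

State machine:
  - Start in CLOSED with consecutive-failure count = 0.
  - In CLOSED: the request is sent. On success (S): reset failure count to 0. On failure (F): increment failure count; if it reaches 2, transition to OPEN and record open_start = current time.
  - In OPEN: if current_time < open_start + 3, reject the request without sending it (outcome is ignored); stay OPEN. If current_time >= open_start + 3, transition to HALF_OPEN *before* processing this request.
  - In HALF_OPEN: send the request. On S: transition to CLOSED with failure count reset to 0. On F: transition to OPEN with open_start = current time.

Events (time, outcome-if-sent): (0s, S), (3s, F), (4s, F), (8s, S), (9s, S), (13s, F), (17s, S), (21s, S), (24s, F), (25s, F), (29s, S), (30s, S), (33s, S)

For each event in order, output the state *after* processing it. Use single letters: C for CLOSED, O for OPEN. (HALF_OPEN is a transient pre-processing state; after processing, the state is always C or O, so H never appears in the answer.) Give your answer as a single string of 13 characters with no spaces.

Answer: CCOCCCCCCOCCC

Derivation:
State after each event:
  event#1 t=0s outcome=S: state=CLOSED
  event#2 t=3s outcome=F: state=CLOSED
  event#3 t=4s outcome=F: state=OPEN
  event#4 t=8s outcome=S: state=CLOSED
  event#5 t=9s outcome=S: state=CLOSED
  event#6 t=13s outcome=F: state=CLOSED
  event#7 t=17s outcome=S: state=CLOSED
  event#8 t=21s outcome=S: state=CLOSED
  event#9 t=24s outcome=F: state=CLOSED
  event#10 t=25s outcome=F: state=OPEN
  event#11 t=29s outcome=S: state=CLOSED
  event#12 t=30s outcome=S: state=CLOSED
  event#13 t=33s outcome=S: state=CLOSED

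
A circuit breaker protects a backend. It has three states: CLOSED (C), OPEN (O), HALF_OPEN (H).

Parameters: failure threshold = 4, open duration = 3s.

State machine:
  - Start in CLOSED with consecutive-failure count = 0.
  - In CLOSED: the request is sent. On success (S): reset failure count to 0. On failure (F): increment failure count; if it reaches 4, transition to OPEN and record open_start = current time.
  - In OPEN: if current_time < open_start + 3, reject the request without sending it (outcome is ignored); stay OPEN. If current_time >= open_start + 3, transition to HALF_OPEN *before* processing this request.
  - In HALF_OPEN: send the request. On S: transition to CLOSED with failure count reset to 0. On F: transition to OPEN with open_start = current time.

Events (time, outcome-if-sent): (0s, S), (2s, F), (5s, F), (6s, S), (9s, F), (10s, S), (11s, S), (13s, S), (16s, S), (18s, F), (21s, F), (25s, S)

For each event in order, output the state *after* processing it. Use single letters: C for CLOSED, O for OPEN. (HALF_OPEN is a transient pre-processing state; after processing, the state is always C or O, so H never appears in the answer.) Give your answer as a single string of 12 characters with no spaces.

Answer: CCCCCCCCCCCC

Derivation:
State after each event:
  event#1 t=0s outcome=S: state=CLOSED
  event#2 t=2s outcome=F: state=CLOSED
  event#3 t=5s outcome=F: state=CLOSED
  event#4 t=6s outcome=S: state=CLOSED
  event#5 t=9s outcome=F: state=CLOSED
  event#6 t=10s outcome=S: state=CLOSED
  event#7 t=11s outcome=S: state=CLOSED
  event#8 t=13s outcome=S: state=CLOSED
  event#9 t=16s outcome=S: state=CLOSED
  event#10 t=18s outcome=F: state=CLOSED
  event#11 t=21s outcome=F: state=CLOSED
  event#12 t=25s outcome=S: state=CLOSED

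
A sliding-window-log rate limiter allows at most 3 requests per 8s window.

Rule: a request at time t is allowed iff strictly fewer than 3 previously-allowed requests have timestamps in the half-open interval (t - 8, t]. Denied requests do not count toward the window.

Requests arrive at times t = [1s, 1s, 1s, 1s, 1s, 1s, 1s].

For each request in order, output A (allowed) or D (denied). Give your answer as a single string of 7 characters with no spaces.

Tracking allowed requests in the window:
  req#1 t=1s: ALLOW
  req#2 t=1s: ALLOW
  req#3 t=1s: ALLOW
  req#4 t=1s: DENY
  req#5 t=1s: DENY
  req#6 t=1s: DENY
  req#7 t=1s: DENY

Answer: AAADDDD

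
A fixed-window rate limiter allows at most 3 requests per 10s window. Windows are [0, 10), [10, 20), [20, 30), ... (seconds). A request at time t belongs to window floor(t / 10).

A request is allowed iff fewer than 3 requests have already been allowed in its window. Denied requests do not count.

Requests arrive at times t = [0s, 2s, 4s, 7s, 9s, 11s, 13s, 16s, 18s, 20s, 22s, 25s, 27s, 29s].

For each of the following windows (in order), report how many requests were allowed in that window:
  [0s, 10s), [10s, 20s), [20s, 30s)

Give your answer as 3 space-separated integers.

Answer: 3 3 3

Derivation:
Processing requests:
  req#1 t=0s (window 0): ALLOW
  req#2 t=2s (window 0): ALLOW
  req#3 t=4s (window 0): ALLOW
  req#4 t=7s (window 0): DENY
  req#5 t=9s (window 0): DENY
  req#6 t=11s (window 1): ALLOW
  req#7 t=13s (window 1): ALLOW
  req#8 t=16s (window 1): ALLOW
  req#9 t=18s (window 1): DENY
  req#10 t=20s (window 2): ALLOW
  req#11 t=22s (window 2): ALLOW
  req#12 t=25s (window 2): ALLOW
  req#13 t=27s (window 2): DENY
  req#14 t=29s (window 2): DENY

Allowed counts by window: 3 3 3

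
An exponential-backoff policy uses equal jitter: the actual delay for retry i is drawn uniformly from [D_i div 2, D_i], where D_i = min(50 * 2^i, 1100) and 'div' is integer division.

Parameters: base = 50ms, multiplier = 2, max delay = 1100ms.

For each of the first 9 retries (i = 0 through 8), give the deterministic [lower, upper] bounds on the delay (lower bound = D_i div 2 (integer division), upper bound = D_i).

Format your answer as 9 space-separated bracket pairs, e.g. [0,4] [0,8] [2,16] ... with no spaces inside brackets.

Computing bounds per retry:
  i=0: D_i=min(50*2^0,1100)=50, bounds=[25,50]
  i=1: D_i=min(50*2^1,1100)=100, bounds=[50,100]
  i=2: D_i=min(50*2^2,1100)=200, bounds=[100,200]
  i=3: D_i=min(50*2^3,1100)=400, bounds=[200,400]
  i=4: D_i=min(50*2^4,1100)=800, bounds=[400,800]
  i=5: D_i=min(50*2^5,1100)=1100, bounds=[550,1100]
  i=6: D_i=min(50*2^6,1100)=1100, bounds=[550,1100]
  i=7: D_i=min(50*2^7,1100)=1100, bounds=[550,1100]
  i=8: D_i=min(50*2^8,1100)=1100, bounds=[550,1100]

Answer: [25,50] [50,100] [100,200] [200,400] [400,800] [550,1100] [550,1100] [550,1100] [550,1100]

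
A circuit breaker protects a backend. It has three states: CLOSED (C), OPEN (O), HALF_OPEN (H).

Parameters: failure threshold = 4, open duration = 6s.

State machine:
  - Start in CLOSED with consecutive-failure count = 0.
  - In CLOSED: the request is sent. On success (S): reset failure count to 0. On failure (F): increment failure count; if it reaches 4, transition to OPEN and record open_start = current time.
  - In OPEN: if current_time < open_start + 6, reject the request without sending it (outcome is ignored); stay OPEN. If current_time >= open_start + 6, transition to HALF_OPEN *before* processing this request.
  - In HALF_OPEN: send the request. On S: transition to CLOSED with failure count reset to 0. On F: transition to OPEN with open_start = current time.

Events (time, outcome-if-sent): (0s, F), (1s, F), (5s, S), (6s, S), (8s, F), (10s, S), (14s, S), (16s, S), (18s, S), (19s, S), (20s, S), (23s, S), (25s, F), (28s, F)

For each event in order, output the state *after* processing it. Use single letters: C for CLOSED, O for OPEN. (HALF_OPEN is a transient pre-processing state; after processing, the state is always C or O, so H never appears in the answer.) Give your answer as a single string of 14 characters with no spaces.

Answer: CCCCCCCCCCCCCC

Derivation:
State after each event:
  event#1 t=0s outcome=F: state=CLOSED
  event#2 t=1s outcome=F: state=CLOSED
  event#3 t=5s outcome=S: state=CLOSED
  event#4 t=6s outcome=S: state=CLOSED
  event#5 t=8s outcome=F: state=CLOSED
  event#6 t=10s outcome=S: state=CLOSED
  event#7 t=14s outcome=S: state=CLOSED
  event#8 t=16s outcome=S: state=CLOSED
  event#9 t=18s outcome=S: state=CLOSED
  event#10 t=19s outcome=S: state=CLOSED
  event#11 t=20s outcome=S: state=CLOSED
  event#12 t=23s outcome=S: state=CLOSED
  event#13 t=25s outcome=F: state=CLOSED
  event#14 t=28s outcome=F: state=CLOSED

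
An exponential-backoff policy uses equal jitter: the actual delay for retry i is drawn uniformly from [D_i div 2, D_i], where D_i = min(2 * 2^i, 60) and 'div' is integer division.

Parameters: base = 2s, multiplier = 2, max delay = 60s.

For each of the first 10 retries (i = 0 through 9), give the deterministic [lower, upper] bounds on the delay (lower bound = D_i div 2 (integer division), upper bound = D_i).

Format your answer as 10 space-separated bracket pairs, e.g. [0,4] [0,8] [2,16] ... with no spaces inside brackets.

Answer: [1,2] [2,4] [4,8] [8,16] [16,32] [30,60] [30,60] [30,60] [30,60] [30,60]

Derivation:
Computing bounds per retry:
  i=0: D_i=min(2*2^0,60)=2, bounds=[1,2]
  i=1: D_i=min(2*2^1,60)=4, bounds=[2,4]
  i=2: D_i=min(2*2^2,60)=8, bounds=[4,8]
  i=3: D_i=min(2*2^3,60)=16, bounds=[8,16]
  i=4: D_i=min(2*2^4,60)=32, bounds=[16,32]
  i=5: D_i=min(2*2^5,60)=60, bounds=[30,60]
  i=6: D_i=min(2*2^6,60)=60, bounds=[30,60]
  i=7: D_i=min(2*2^7,60)=60, bounds=[30,60]
  i=8: D_i=min(2*2^8,60)=60, bounds=[30,60]
  i=9: D_i=min(2*2^9,60)=60, bounds=[30,60]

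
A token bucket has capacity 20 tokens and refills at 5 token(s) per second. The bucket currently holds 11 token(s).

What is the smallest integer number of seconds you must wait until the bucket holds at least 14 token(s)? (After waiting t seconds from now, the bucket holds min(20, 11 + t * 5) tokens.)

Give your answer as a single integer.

Answer: 1

Derivation:
Need 11 + t * 5 >= 14, so t >= 3/5.
Smallest integer t = ceil(3/5) = 1.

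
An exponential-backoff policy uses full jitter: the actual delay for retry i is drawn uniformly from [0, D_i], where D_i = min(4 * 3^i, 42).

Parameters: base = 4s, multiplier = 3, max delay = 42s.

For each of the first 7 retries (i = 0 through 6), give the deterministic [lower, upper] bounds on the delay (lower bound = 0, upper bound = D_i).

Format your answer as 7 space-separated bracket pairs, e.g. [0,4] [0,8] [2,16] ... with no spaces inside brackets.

Answer: [0,4] [0,12] [0,36] [0,42] [0,42] [0,42] [0,42]

Derivation:
Computing bounds per retry:
  i=0: D_i=min(4*3^0,42)=4, bounds=[0,4]
  i=1: D_i=min(4*3^1,42)=12, bounds=[0,12]
  i=2: D_i=min(4*3^2,42)=36, bounds=[0,36]
  i=3: D_i=min(4*3^3,42)=42, bounds=[0,42]
  i=4: D_i=min(4*3^4,42)=42, bounds=[0,42]
  i=5: D_i=min(4*3^5,42)=42, bounds=[0,42]
  i=6: D_i=min(4*3^6,42)=42, bounds=[0,42]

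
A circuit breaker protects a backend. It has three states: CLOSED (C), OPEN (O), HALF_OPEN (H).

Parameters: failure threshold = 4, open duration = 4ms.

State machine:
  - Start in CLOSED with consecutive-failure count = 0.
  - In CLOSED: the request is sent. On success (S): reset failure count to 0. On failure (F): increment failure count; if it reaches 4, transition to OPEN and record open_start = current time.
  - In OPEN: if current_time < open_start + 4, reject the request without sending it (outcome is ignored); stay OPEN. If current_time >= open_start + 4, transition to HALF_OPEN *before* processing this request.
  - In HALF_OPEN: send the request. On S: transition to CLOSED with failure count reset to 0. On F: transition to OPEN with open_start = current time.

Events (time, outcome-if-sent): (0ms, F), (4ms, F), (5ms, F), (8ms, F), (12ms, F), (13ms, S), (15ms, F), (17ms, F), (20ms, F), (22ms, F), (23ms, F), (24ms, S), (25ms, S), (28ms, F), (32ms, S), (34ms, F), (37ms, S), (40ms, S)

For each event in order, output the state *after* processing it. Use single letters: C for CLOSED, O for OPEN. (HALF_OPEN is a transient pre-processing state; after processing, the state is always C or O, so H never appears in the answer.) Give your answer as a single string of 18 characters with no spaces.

State after each event:
  event#1 t=0ms outcome=F: state=CLOSED
  event#2 t=4ms outcome=F: state=CLOSED
  event#3 t=5ms outcome=F: state=CLOSED
  event#4 t=8ms outcome=F: state=OPEN
  event#5 t=12ms outcome=F: state=OPEN
  event#6 t=13ms outcome=S: state=OPEN
  event#7 t=15ms outcome=F: state=OPEN
  event#8 t=17ms outcome=F: state=OPEN
  event#9 t=20ms outcome=F: state=OPEN
  event#10 t=22ms outcome=F: state=OPEN
  event#11 t=23ms outcome=F: state=OPEN
  event#12 t=24ms outcome=S: state=OPEN
  event#13 t=25ms outcome=S: state=OPEN
  event#14 t=28ms outcome=F: state=OPEN
  event#15 t=32ms outcome=S: state=CLOSED
  event#16 t=34ms outcome=F: state=CLOSED
  event#17 t=37ms outcome=S: state=CLOSED
  event#18 t=40ms outcome=S: state=CLOSED

Answer: CCCOOOOOOOOOOOCCCC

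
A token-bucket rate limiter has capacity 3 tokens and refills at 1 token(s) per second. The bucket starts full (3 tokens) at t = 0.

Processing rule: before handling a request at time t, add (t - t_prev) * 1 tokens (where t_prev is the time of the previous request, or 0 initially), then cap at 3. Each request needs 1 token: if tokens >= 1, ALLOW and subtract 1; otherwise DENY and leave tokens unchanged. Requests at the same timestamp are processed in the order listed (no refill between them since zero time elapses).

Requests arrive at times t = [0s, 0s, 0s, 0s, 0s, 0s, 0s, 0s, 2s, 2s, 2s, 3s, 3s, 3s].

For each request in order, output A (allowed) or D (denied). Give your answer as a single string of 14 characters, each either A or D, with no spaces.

Answer: AAADDDDDAADADD

Derivation:
Simulating step by step:
  req#1 t=0s: ALLOW
  req#2 t=0s: ALLOW
  req#3 t=0s: ALLOW
  req#4 t=0s: DENY
  req#5 t=0s: DENY
  req#6 t=0s: DENY
  req#7 t=0s: DENY
  req#8 t=0s: DENY
  req#9 t=2s: ALLOW
  req#10 t=2s: ALLOW
  req#11 t=2s: DENY
  req#12 t=3s: ALLOW
  req#13 t=3s: DENY
  req#14 t=3s: DENY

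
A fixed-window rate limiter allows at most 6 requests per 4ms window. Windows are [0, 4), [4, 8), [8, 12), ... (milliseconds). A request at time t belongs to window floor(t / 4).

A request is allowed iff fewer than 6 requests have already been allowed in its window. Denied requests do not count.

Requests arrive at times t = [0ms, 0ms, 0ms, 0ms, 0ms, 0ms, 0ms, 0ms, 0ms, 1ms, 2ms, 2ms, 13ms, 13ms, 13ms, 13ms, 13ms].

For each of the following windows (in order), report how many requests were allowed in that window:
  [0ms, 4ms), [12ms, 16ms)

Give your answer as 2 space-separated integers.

Processing requests:
  req#1 t=0ms (window 0): ALLOW
  req#2 t=0ms (window 0): ALLOW
  req#3 t=0ms (window 0): ALLOW
  req#4 t=0ms (window 0): ALLOW
  req#5 t=0ms (window 0): ALLOW
  req#6 t=0ms (window 0): ALLOW
  req#7 t=0ms (window 0): DENY
  req#8 t=0ms (window 0): DENY
  req#9 t=0ms (window 0): DENY
  req#10 t=1ms (window 0): DENY
  req#11 t=2ms (window 0): DENY
  req#12 t=2ms (window 0): DENY
  req#13 t=13ms (window 3): ALLOW
  req#14 t=13ms (window 3): ALLOW
  req#15 t=13ms (window 3): ALLOW
  req#16 t=13ms (window 3): ALLOW
  req#17 t=13ms (window 3): ALLOW

Allowed counts by window: 6 5

Answer: 6 5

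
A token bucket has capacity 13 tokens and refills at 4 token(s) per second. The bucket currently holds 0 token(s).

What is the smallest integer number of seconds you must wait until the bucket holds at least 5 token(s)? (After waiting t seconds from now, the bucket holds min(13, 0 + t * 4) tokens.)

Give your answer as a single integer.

Need 0 + t * 4 >= 5, so t >= 5/4.
Smallest integer t = ceil(5/4) = 2.

Answer: 2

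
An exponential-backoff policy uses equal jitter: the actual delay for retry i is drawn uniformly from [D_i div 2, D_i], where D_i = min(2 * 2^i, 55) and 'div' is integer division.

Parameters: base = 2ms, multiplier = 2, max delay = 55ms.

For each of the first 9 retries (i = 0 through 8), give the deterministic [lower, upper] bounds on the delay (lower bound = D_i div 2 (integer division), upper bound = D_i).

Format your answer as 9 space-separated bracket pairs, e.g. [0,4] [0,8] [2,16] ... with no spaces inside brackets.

Answer: [1,2] [2,4] [4,8] [8,16] [16,32] [27,55] [27,55] [27,55] [27,55]

Derivation:
Computing bounds per retry:
  i=0: D_i=min(2*2^0,55)=2, bounds=[1,2]
  i=1: D_i=min(2*2^1,55)=4, bounds=[2,4]
  i=2: D_i=min(2*2^2,55)=8, bounds=[4,8]
  i=3: D_i=min(2*2^3,55)=16, bounds=[8,16]
  i=4: D_i=min(2*2^4,55)=32, bounds=[16,32]
  i=5: D_i=min(2*2^5,55)=55, bounds=[27,55]
  i=6: D_i=min(2*2^6,55)=55, bounds=[27,55]
  i=7: D_i=min(2*2^7,55)=55, bounds=[27,55]
  i=8: D_i=min(2*2^8,55)=55, bounds=[27,55]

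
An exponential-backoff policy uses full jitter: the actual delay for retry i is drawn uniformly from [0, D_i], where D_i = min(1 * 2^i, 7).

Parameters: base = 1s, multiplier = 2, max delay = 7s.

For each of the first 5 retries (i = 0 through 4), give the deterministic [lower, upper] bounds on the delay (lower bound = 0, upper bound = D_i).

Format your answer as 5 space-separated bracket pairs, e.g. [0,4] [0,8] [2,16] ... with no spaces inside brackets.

Computing bounds per retry:
  i=0: D_i=min(1*2^0,7)=1, bounds=[0,1]
  i=1: D_i=min(1*2^1,7)=2, bounds=[0,2]
  i=2: D_i=min(1*2^2,7)=4, bounds=[0,4]
  i=3: D_i=min(1*2^3,7)=7, bounds=[0,7]
  i=4: D_i=min(1*2^4,7)=7, bounds=[0,7]

Answer: [0,1] [0,2] [0,4] [0,7] [0,7]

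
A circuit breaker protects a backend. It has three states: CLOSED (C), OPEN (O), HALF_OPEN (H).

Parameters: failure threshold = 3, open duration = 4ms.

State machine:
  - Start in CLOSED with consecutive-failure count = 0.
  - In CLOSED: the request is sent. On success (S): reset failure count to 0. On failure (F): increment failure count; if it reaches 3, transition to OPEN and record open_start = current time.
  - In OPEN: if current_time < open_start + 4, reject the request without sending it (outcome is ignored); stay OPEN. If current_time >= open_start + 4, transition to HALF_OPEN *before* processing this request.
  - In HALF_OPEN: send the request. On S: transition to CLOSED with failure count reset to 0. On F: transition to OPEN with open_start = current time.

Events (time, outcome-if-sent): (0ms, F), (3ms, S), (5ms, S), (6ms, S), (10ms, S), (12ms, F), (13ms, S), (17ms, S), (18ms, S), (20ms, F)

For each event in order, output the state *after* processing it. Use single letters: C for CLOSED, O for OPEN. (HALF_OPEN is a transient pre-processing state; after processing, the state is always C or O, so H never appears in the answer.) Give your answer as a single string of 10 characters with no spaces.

Answer: CCCCCCCCCC

Derivation:
State after each event:
  event#1 t=0ms outcome=F: state=CLOSED
  event#2 t=3ms outcome=S: state=CLOSED
  event#3 t=5ms outcome=S: state=CLOSED
  event#4 t=6ms outcome=S: state=CLOSED
  event#5 t=10ms outcome=S: state=CLOSED
  event#6 t=12ms outcome=F: state=CLOSED
  event#7 t=13ms outcome=S: state=CLOSED
  event#8 t=17ms outcome=S: state=CLOSED
  event#9 t=18ms outcome=S: state=CLOSED
  event#10 t=20ms outcome=F: state=CLOSED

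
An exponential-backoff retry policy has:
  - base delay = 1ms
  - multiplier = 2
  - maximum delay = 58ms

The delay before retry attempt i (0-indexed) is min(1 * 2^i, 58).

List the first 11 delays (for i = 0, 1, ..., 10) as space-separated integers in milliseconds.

Computing each delay:
  i=0: min(1*2^0, 58) = 1
  i=1: min(1*2^1, 58) = 2
  i=2: min(1*2^2, 58) = 4
  i=3: min(1*2^3, 58) = 8
  i=4: min(1*2^4, 58) = 16
  i=5: min(1*2^5, 58) = 32
  i=6: min(1*2^6, 58) = 58
  i=7: min(1*2^7, 58) = 58
  i=8: min(1*2^8, 58) = 58
  i=9: min(1*2^9, 58) = 58
  i=10: min(1*2^10, 58) = 58

Answer: 1 2 4 8 16 32 58 58 58 58 58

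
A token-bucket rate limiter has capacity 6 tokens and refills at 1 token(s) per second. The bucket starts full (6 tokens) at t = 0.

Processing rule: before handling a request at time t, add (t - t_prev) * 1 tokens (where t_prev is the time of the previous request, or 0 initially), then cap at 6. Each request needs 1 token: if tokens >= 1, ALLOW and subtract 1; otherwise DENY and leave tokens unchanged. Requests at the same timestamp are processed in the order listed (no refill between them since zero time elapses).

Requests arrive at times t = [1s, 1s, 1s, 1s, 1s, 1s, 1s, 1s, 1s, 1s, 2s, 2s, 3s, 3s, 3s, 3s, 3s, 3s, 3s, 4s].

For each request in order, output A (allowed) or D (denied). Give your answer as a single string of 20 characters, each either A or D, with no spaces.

Answer: AAAAAADDDDADADDDDDDA

Derivation:
Simulating step by step:
  req#1 t=1s: ALLOW
  req#2 t=1s: ALLOW
  req#3 t=1s: ALLOW
  req#4 t=1s: ALLOW
  req#5 t=1s: ALLOW
  req#6 t=1s: ALLOW
  req#7 t=1s: DENY
  req#8 t=1s: DENY
  req#9 t=1s: DENY
  req#10 t=1s: DENY
  req#11 t=2s: ALLOW
  req#12 t=2s: DENY
  req#13 t=3s: ALLOW
  req#14 t=3s: DENY
  req#15 t=3s: DENY
  req#16 t=3s: DENY
  req#17 t=3s: DENY
  req#18 t=3s: DENY
  req#19 t=3s: DENY
  req#20 t=4s: ALLOW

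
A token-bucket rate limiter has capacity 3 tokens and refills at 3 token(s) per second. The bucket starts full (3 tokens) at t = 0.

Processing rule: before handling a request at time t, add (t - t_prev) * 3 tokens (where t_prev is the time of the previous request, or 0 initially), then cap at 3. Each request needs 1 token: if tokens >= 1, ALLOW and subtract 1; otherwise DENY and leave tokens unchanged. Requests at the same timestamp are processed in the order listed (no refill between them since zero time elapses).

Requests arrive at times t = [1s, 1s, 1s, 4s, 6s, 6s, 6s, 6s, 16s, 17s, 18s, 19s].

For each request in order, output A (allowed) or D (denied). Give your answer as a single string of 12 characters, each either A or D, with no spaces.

Answer: AAAAAAADAAAA

Derivation:
Simulating step by step:
  req#1 t=1s: ALLOW
  req#2 t=1s: ALLOW
  req#3 t=1s: ALLOW
  req#4 t=4s: ALLOW
  req#5 t=6s: ALLOW
  req#6 t=6s: ALLOW
  req#7 t=6s: ALLOW
  req#8 t=6s: DENY
  req#9 t=16s: ALLOW
  req#10 t=17s: ALLOW
  req#11 t=18s: ALLOW
  req#12 t=19s: ALLOW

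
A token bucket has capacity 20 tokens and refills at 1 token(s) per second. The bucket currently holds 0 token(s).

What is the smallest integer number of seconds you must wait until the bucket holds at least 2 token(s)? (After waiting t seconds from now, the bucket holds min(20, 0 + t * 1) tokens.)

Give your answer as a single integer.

Answer: 2

Derivation:
Need 0 + t * 1 >= 2, so t >= 2/1.
Smallest integer t = ceil(2/1) = 2.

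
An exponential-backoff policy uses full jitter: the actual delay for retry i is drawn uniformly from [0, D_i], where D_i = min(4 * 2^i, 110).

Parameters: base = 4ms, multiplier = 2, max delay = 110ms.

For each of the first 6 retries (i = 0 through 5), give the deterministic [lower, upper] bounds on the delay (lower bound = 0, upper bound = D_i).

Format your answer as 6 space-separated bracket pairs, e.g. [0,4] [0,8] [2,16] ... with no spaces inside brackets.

Computing bounds per retry:
  i=0: D_i=min(4*2^0,110)=4, bounds=[0,4]
  i=1: D_i=min(4*2^1,110)=8, bounds=[0,8]
  i=2: D_i=min(4*2^2,110)=16, bounds=[0,16]
  i=3: D_i=min(4*2^3,110)=32, bounds=[0,32]
  i=4: D_i=min(4*2^4,110)=64, bounds=[0,64]
  i=5: D_i=min(4*2^5,110)=110, bounds=[0,110]

Answer: [0,4] [0,8] [0,16] [0,32] [0,64] [0,110]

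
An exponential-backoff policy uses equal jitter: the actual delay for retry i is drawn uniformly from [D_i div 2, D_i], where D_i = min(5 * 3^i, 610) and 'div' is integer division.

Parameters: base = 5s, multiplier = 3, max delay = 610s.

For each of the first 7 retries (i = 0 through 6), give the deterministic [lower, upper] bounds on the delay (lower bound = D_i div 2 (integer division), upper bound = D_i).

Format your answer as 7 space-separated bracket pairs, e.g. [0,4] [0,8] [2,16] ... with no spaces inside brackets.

Answer: [2,5] [7,15] [22,45] [67,135] [202,405] [305,610] [305,610]

Derivation:
Computing bounds per retry:
  i=0: D_i=min(5*3^0,610)=5, bounds=[2,5]
  i=1: D_i=min(5*3^1,610)=15, bounds=[7,15]
  i=2: D_i=min(5*3^2,610)=45, bounds=[22,45]
  i=3: D_i=min(5*3^3,610)=135, bounds=[67,135]
  i=4: D_i=min(5*3^4,610)=405, bounds=[202,405]
  i=5: D_i=min(5*3^5,610)=610, bounds=[305,610]
  i=6: D_i=min(5*3^6,610)=610, bounds=[305,610]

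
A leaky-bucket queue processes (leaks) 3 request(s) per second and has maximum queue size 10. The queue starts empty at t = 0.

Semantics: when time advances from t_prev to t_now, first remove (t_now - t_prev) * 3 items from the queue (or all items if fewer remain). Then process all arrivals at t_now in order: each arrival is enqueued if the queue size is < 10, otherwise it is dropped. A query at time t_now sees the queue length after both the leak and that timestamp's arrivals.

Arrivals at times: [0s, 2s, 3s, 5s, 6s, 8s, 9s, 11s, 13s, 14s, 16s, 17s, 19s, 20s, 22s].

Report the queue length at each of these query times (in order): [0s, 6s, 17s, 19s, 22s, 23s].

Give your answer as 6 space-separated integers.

Answer: 1 1 1 1 1 0

Derivation:
Queue lengths at query times:
  query t=0s: backlog = 1
  query t=6s: backlog = 1
  query t=17s: backlog = 1
  query t=19s: backlog = 1
  query t=22s: backlog = 1
  query t=23s: backlog = 0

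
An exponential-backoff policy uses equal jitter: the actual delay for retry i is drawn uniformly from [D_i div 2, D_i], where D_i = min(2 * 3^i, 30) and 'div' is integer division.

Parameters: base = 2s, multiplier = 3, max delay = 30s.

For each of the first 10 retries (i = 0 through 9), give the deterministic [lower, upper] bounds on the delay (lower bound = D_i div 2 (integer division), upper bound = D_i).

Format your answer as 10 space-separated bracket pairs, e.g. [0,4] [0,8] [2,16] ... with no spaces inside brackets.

Computing bounds per retry:
  i=0: D_i=min(2*3^0,30)=2, bounds=[1,2]
  i=1: D_i=min(2*3^1,30)=6, bounds=[3,6]
  i=2: D_i=min(2*3^2,30)=18, bounds=[9,18]
  i=3: D_i=min(2*3^3,30)=30, bounds=[15,30]
  i=4: D_i=min(2*3^4,30)=30, bounds=[15,30]
  i=5: D_i=min(2*3^5,30)=30, bounds=[15,30]
  i=6: D_i=min(2*3^6,30)=30, bounds=[15,30]
  i=7: D_i=min(2*3^7,30)=30, bounds=[15,30]
  i=8: D_i=min(2*3^8,30)=30, bounds=[15,30]
  i=9: D_i=min(2*3^9,30)=30, bounds=[15,30]

Answer: [1,2] [3,6] [9,18] [15,30] [15,30] [15,30] [15,30] [15,30] [15,30] [15,30]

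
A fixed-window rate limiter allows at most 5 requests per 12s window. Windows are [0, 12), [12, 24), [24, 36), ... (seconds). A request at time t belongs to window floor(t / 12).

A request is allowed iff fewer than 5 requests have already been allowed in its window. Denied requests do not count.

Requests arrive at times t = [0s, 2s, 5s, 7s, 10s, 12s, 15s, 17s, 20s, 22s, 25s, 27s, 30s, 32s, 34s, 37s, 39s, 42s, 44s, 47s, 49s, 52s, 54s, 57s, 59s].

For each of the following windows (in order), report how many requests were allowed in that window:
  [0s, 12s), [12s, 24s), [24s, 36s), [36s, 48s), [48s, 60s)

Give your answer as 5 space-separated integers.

Answer: 5 5 5 5 5

Derivation:
Processing requests:
  req#1 t=0s (window 0): ALLOW
  req#2 t=2s (window 0): ALLOW
  req#3 t=5s (window 0): ALLOW
  req#4 t=7s (window 0): ALLOW
  req#5 t=10s (window 0): ALLOW
  req#6 t=12s (window 1): ALLOW
  req#7 t=15s (window 1): ALLOW
  req#8 t=17s (window 1): ALLOW
  req#9 t=20s (window 1): ALLOW
  req#10 t=22s (window 1): ALLOW
  req#11 t=25s (window 2): ALLOW
  req#12 t=27s (window 2): ALLOW
  req#13 t=30s (window 2): ALLOW
  req#14 t=32s (window 2): ALLOW
  req#15 t=34s (window 2): ALLOW
  req#16 t=37s (window 3): ALLOW
  req#17 t=39s (window 3): ALLOW
  req#18 t=42s (window 3): ALLOW
  req#19 t=44s (window 3): ALLOW
  req#20 t=47s (window 3): ALLOW
  req#21 t=49s (window 4): ALLOW
  req#22 t=52s (window 4): ALLOW
  req#23 t=54s (window 4): ALLOW
  req#24 t=57s (window 4): ALLOW
  req#25 t=59s (window 4): ALLOW

Allowed counts by window: 5 5 5 5 5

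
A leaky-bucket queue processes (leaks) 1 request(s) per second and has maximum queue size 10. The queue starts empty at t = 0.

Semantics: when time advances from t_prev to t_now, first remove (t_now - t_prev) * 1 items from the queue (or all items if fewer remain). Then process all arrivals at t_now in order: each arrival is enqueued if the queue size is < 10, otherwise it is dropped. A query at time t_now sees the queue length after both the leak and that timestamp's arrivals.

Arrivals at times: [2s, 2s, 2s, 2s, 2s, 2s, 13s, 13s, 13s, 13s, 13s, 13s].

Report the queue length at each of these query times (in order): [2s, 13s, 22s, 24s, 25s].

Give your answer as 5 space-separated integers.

Answer: 6 6 0 0 0

Derivation:
Queue lengths at query times:
  query t=2s: backlog = 6
  query t=13s: backlog = 6
  query t=22s: backlog = 0
  query t=24s: backlog = 0
  query t=25s: backlog = 0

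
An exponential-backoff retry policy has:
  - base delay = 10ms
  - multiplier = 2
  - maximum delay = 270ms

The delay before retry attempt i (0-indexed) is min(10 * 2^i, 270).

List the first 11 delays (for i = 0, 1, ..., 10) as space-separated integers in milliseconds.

Answer: 10 20 40 80 160 270 270 270 270 270 270

Derivation:
Computing each delay:
  i=0: min(10*2^0, 270) = 10
  i=1: min(10*2^1, 270) = 20
  i=2: min(10*2^2, 270) = 40
  i=3: min(10*2^3, 270) = 80
  i=4: min(10*2^4, 270) = 160
  i=5: min(10*2^5, 270) = 270
  i=6: min(10*2^6, 270) = 270
  i=7: min(10*2^7, 270) = 270
  i=8: min(10*2^8, 270) = 270
  i=9: min(10*2^9, 270) = 270
  i=10: min(10*2^10, 270) = 270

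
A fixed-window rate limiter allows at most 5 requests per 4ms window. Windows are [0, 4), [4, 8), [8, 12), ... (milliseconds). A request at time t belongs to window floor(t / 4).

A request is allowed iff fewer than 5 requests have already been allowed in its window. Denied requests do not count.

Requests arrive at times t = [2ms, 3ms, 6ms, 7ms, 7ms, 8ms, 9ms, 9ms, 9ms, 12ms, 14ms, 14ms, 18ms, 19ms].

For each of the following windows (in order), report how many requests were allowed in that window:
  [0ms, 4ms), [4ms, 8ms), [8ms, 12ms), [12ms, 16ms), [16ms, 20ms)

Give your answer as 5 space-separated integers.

Processing requests:
  req#1 t=2ms (window 0): ALLOW
  req#2 t=3ms (window 0): ALLOW
  req#3 t=6ms (window 1): ALLOW
  req#4 t=7ms (window 1): ALLOW
  req#5 t=7ms (window 1): ALLOW
  req#6 t=8ms (window 2): ALLOW
  req#7 t=9ms (window 2): ALLOW
  req#8 t=9ms (window 2): ALLOW
  req#9 t=9ms (window 2): ALLOW
  req#10 t=12ms (window 3): ALLOW
  req#11 t=14ms (window 3): ALLOW
  req#12 t=14ms (window 3): ALLOW
  req#13 t=18ms (window 4): ALLOW
  req#14 t=19ms (window 4): ALLOW

Allowed counts by window: 2 3 4 3 2

Answer: 2 3 4 3 2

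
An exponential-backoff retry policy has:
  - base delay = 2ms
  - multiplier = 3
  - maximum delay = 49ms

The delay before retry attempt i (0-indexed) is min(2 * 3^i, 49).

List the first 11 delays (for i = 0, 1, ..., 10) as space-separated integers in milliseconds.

Computing each delay:
  i=0: min(2*3^0, 49) = 2
  i=1: min(2*3^1, 49) = 6
  i=2: min(2*3^2, 49) = 18
  i=3: min(2*3^3, 49) = 49
  i=4: min(2*3^4, 49) = 49
  i=5: min(2*3^5, 49) = 49
  i=6: min(2*3^6, 49) = 49
  i=7: min(2*3^7, 49) = 49
  i=8: min(2*3^8, 49) = 49
  i=9: min(2*3^9, 49) = 49
  i=10: min(2*3^10, 49) = 49

Answer: 2 6 18 49 49 49 49 49 49 49 49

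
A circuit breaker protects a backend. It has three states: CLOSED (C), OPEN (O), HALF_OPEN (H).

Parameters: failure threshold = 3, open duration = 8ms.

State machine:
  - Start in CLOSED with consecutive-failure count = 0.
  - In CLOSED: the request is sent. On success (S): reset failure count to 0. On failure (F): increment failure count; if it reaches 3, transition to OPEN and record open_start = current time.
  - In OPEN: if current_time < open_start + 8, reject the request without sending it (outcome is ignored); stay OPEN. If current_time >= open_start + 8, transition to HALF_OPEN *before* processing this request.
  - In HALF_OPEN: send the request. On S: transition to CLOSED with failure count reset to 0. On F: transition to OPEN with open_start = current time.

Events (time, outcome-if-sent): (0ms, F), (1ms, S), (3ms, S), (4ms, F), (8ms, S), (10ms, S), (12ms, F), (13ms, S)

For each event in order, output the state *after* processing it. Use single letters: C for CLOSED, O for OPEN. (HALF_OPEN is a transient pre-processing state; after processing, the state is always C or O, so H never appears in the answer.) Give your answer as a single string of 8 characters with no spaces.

State after each event:
  event#1 t=0ms outcome=F: state=CLOSED
  event#2 t=1ms outcome=S: state=CLOSED
  event#3 t=3ms outcome=S: state=CLOSED
  event#4 t=4ms outcome=F: state=CLOSED
  event#5 t=8ms outcome=S: state=CLOSED
  event#6 t=10ms outcome=S: state=CLOSED
  event#7 t=12ms outcome=F: state=CLOSED
  event#8 t=13ms outcome=S: state=CLOSED

Answer: CCCCCCCC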